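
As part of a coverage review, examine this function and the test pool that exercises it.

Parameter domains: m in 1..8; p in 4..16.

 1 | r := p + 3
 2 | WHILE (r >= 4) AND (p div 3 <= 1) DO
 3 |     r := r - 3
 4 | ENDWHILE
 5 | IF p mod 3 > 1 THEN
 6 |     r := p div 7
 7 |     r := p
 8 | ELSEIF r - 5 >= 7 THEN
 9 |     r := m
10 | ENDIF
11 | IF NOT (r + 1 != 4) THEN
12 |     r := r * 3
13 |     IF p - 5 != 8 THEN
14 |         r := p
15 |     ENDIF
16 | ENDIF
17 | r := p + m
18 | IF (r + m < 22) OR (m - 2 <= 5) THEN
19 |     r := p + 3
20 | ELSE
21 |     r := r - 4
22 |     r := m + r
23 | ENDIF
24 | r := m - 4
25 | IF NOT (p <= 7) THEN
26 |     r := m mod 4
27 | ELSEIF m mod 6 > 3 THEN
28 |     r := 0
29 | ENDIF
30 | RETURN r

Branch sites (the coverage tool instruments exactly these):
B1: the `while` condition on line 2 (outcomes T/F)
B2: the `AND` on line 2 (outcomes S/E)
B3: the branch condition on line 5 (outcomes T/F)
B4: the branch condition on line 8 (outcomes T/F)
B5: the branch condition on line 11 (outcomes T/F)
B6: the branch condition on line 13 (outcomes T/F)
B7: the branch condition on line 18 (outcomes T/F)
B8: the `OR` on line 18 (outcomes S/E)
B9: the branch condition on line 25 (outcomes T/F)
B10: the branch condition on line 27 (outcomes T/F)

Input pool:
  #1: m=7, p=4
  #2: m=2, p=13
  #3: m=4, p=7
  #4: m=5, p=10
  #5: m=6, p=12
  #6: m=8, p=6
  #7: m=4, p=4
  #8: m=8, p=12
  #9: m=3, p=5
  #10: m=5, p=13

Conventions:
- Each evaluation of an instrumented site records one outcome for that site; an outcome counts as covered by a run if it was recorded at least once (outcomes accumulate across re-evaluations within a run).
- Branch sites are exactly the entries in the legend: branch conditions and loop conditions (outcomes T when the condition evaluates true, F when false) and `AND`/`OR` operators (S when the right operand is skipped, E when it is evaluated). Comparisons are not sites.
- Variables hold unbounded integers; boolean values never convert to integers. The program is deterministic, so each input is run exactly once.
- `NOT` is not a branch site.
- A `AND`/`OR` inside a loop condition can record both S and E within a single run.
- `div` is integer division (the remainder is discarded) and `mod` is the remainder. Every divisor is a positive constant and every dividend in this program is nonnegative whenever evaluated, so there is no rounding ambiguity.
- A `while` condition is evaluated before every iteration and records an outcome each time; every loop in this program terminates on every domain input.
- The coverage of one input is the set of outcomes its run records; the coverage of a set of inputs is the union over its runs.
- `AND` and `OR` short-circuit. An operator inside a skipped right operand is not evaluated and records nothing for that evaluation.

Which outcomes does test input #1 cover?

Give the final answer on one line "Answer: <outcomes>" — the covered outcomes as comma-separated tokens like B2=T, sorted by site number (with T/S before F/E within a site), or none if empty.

Event log for input #1 (m=7, p=4):
  B2->E, B1->T, B2->E, B1->T, B2->S, B1->F, B3->F, B4->F, B5->F, B8->S
  B7->T, B9->F, B10->F
distinct outcomes covered: B1=T, B1=F, B2=S, B2=E, B3=F, B4=F, B5=F, B7=T, B8=S, B9=F, B10=F

Answer: B1=T, B1=F, B2=S, B2=E, B3=F, B4=F, B5=F, B7=T, B8=S, B9=F, B10=F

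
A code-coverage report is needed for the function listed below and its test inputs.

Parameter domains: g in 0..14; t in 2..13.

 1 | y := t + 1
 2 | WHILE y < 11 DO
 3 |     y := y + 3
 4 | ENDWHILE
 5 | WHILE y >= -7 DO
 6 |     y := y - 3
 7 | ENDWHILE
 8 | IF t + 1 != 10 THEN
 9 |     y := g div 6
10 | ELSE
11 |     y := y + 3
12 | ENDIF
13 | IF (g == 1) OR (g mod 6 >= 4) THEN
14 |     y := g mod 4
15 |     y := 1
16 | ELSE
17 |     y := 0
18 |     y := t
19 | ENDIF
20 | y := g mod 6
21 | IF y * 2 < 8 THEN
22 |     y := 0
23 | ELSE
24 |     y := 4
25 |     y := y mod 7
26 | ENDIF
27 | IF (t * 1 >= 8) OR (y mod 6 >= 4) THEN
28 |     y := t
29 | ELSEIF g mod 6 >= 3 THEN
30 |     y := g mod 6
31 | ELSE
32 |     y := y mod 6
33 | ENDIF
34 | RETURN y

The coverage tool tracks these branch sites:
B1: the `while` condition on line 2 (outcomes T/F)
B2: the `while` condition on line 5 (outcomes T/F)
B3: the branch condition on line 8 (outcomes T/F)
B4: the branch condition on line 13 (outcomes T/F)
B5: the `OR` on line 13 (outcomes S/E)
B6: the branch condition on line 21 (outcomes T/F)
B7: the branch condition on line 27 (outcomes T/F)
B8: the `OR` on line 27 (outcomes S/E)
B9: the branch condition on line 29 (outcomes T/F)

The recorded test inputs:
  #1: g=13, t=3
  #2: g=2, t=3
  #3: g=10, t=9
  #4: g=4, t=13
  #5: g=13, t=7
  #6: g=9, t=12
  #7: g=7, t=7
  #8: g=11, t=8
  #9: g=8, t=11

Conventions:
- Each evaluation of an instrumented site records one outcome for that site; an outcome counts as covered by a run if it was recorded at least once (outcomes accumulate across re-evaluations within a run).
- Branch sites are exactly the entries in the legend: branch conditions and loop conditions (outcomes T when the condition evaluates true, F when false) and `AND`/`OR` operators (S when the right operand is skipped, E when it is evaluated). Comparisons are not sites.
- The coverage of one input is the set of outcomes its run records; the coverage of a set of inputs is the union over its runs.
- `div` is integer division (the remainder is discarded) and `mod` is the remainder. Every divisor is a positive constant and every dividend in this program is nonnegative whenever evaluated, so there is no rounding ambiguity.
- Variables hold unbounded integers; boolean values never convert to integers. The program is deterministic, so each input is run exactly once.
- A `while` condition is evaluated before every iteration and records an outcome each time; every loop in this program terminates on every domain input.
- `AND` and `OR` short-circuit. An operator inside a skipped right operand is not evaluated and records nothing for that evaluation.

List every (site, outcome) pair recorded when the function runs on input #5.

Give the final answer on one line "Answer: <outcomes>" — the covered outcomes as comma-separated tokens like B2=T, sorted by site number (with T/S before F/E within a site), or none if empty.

Simulating input #5 (g=13, t=7) step by step:
  B1->T, B1->F, B2->T, B2->T, B2->T, B2->T, B2->T, B2->T, B2->T, B2->F
  B3->T, B5->E, B4->F, B6->T, B8->E, B7->F, B9->F
distinct outcomes covered: B1=T, B1=F, B2=T, B2=F, B3=T, B4=F, B5=E, B6=T, B7=F, B8=E, B9=F

Answer: B1=T, B1=F, B2=T, B2=F, B3=T, B4=F, B5=E, B6=T, B7=F, B8=E, B9=F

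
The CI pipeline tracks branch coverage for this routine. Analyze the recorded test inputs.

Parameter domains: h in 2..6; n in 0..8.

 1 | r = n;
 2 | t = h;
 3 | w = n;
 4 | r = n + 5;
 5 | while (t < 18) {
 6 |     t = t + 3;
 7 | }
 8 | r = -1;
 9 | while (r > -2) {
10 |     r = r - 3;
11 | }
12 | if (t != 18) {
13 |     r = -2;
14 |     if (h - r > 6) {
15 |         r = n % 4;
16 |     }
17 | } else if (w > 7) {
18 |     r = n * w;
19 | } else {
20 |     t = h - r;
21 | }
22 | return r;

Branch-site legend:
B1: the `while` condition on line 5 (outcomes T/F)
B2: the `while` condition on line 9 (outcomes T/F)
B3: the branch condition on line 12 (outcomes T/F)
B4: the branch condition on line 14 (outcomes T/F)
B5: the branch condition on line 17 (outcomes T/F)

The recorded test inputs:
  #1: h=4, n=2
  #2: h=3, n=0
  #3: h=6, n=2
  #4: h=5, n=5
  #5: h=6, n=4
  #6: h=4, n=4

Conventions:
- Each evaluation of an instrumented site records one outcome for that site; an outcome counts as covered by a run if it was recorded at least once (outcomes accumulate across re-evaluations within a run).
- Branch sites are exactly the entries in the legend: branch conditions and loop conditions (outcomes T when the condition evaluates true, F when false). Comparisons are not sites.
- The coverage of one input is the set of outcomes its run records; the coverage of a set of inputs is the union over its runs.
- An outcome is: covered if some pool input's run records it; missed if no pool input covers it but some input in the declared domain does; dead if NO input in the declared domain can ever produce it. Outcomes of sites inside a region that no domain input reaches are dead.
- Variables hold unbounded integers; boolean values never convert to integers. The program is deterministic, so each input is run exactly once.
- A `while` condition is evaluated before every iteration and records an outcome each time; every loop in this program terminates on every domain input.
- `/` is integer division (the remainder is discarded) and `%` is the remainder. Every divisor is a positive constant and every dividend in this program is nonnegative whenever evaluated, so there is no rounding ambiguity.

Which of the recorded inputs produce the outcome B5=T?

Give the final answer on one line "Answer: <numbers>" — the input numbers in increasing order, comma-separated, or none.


input #1 (h=4, n=2): never hits B5=T
input #2 (h=3, n=0): never hits B5=T
input #3 (h=6, n=2): never hits B5=T
input #4 (h=5, n=5): never hits B5=T
input #5 (h=6, n=4): never hits B5=T
input #6 (h=4, n=4): never hits B5=T
Answer: none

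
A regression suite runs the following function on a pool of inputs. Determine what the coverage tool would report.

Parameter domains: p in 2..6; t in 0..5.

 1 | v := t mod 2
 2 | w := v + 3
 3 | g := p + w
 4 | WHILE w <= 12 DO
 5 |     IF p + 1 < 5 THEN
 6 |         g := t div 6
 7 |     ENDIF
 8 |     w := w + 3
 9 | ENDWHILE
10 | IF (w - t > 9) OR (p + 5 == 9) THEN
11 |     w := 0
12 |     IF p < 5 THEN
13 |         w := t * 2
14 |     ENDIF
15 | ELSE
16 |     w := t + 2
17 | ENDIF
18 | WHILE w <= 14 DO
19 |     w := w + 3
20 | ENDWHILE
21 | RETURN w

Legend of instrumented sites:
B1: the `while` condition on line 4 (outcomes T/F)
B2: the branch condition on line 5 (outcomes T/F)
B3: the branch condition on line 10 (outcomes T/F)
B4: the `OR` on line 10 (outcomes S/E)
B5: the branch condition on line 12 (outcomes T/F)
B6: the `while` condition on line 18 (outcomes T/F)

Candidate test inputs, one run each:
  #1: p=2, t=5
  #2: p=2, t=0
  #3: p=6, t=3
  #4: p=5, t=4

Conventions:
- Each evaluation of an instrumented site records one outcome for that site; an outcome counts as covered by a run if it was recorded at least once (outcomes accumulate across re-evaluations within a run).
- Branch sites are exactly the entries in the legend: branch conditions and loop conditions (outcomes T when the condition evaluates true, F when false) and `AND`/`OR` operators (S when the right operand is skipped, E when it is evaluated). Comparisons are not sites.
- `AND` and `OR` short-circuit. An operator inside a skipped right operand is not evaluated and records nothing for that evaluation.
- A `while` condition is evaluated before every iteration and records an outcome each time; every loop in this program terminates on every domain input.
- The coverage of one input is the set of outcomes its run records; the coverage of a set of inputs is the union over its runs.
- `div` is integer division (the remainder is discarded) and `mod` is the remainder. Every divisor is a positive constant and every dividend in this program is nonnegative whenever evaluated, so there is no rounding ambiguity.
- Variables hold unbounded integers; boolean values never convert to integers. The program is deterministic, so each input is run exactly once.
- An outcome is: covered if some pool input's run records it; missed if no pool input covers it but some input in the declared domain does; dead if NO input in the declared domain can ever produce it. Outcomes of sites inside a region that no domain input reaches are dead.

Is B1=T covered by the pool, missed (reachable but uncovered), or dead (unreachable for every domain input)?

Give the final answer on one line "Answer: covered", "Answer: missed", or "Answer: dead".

B1=T is recorded by pool input(s) 1, 2, 3, 4 -> covered

Answer: covered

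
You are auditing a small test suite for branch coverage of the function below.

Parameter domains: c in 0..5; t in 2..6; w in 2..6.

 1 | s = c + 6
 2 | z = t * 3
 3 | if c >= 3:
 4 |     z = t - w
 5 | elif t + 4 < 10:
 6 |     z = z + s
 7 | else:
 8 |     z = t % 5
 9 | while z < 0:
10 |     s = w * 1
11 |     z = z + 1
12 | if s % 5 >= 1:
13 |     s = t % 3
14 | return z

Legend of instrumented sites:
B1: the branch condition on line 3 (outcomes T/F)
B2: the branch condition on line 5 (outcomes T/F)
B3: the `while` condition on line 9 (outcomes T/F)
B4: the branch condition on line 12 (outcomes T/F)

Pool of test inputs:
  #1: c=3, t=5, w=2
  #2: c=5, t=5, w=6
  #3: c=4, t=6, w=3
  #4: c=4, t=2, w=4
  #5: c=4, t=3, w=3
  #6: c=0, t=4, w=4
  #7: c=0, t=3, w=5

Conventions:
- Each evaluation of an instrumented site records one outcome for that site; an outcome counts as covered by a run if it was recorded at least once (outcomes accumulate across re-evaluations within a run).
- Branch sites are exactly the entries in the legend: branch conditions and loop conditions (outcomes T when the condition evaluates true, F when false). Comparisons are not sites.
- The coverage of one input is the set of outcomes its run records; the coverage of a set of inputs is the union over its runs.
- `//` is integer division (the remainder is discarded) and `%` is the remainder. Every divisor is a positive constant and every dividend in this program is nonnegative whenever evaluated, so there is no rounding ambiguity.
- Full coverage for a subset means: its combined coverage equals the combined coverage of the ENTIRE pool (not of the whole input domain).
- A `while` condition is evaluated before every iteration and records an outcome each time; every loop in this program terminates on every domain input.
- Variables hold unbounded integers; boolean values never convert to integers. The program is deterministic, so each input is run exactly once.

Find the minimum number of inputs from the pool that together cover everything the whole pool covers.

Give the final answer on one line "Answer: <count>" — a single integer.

run #1 (c=3, t=5, w=2) runs B1->T, B3->F, B4->T; records B1=T, B3=F, B4=T
run #2 (c=5, t=5, w=6) runs B1->T, B3->T, B3->F, B4->T; records B1=T, B3=T, B3=F, B4=T
run #3 (c=4, t=6, w=3) runs B1->T, B3->F, B4->F; records B1=T, B3=F, B4=F
run #4 (c=4, t=2, w=4) runs B1->T, B3->T, B3->T, B3->F, B4->T; records B1=T, B3=T, B3=F, B4=T
run #5 (c=4, t=3, w=3) runs B1->T, B3->F, B4->F; records B1=T, B3=F, B4=F
run #6 (c=0, t=4, w=4) runs B1->F, B2->T, B3->F, B4->T; records B1=F, B2=T, B3=F, B4=T
run #7 (c=0, t=3, w=5) runs B1->F, B2->T, B3->F, B4->T; records B1=F, B2=T, B3=F, B4=T
together the pool reaches 7 outcomes: B1=T, B1=F, B2=T, B3=T, B3=F, B4=T, B4=F
no size-1 subset reaches all 7 outcomes (best union: 4/7)
no size-2 subset reaches all 7 outcomes (best union: 6/7)
at size 3, {2, 3, 6} reaches all 7 outcomes; every lexicographically earlier size-3 subset fails

Answer: 3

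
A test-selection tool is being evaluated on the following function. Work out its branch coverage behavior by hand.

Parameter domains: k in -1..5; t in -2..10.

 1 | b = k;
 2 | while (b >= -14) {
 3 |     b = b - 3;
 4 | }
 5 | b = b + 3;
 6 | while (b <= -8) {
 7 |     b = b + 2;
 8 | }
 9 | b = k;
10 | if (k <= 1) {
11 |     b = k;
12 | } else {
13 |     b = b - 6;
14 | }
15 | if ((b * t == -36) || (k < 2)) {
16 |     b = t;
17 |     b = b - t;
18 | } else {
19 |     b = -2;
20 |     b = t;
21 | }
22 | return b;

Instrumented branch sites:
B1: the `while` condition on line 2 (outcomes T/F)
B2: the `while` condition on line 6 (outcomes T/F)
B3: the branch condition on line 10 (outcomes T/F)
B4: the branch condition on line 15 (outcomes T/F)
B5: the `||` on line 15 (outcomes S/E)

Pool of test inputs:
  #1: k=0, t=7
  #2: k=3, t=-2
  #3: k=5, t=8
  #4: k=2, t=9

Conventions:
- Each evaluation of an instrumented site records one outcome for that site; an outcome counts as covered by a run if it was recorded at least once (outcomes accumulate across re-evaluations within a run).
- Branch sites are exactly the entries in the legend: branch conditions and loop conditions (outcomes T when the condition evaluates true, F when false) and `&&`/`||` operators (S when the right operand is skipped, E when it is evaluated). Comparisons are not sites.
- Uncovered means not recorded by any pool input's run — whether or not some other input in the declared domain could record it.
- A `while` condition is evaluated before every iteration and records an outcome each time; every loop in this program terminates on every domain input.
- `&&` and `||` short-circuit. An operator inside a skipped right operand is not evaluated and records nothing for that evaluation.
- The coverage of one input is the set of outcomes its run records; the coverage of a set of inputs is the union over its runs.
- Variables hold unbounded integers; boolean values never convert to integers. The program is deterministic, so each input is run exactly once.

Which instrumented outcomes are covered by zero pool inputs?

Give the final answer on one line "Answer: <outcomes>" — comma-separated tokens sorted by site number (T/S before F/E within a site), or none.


test 1 (k=0, t=7) hits B1=T, B1=F, B2=T, B2=F, B3=T, B4=T, B5=E
test 2 (k=3, t=-2) hits B1=T, B1=F, B2=T, B2=F, B3=F, B4=F, B5=E
test 3 (k=5, t=8) hits B1=T, B1=F, B2=T, B2=F, B3=F, B4=F, B5=E
test 4 (k=2, t=9) hits B1=T, B1=F, B2=T, B2=F, B3=F, B4=T, B5=S
union over the pool: B1=T, B1=F, B2=T, B2=F, B3=T, B3=F, B4=T, B4=F, B5=S, B5=E
uncovered (0 of 10): none
Answer: none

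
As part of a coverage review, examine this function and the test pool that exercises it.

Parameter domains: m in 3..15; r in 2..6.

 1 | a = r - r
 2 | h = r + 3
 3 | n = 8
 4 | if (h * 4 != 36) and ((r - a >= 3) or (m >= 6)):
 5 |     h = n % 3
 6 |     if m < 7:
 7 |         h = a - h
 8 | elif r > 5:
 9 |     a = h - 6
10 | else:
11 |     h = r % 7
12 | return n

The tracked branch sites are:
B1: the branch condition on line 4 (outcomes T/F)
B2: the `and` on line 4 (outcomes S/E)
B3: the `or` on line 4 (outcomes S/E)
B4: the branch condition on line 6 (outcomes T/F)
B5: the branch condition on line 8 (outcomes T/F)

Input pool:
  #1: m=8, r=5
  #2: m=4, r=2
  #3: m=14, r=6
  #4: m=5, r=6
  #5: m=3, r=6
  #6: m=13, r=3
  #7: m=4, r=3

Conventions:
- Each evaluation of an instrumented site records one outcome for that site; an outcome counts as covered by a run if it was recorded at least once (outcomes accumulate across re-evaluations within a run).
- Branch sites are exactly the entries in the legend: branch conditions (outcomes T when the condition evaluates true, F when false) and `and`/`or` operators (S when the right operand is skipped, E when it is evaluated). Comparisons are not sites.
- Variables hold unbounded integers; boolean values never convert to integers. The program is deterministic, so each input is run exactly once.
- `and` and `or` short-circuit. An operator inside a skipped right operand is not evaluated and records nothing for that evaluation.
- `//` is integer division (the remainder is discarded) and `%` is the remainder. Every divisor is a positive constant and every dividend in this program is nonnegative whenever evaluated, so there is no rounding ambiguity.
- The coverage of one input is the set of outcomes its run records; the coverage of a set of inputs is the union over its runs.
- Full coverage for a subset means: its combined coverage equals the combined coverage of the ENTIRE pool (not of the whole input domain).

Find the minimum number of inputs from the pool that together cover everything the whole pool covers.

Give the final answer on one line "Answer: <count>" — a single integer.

test 1 (m=8, r=5) fires B2->E, B3->S, B1->T, B4->F; hits B1=T, B2=E, B3=S, B4=F
test 2 (m=4, r=2) fires B2->E, B3->E, B1->F, B5->F; hits B1=F, B2=E, B3=E, B5=F
test 3 (m=14, r=6) fires B2->S, B1->F, B5->T; hits B1=F, B2=S, B5=T
test 4 (m=5, r=6) fires B2->S, B1->F, B5->T; hits B1=F, B2=S, B5=T
test 5 (m=3, r=6) fires B2->S, B1->F, B5->T; hits B1=F, B2=S, B5=T
test 6 (m=13, r=3) fires B2->E, B3->S, B1->T, B4->F; hits B1=T, B2=E, B3=S, B4=F
test 7 (m=4, r=3) fires B2->E, B3->S, B1->T, B4->T; hits B1=T, B2=E, B3=S, B4=T
union over all inputs: B1=T, B1=F, B2=S, B2=E, B3=S, B3=E, B4=T, B4=F, B5=T, B5=F (10 outcomes)
checked all size-1 subsets: none covers 10 outcomes (max 4/10)
checked all size-2 subsets: none covers 10 outcomes (max 7/10)
checked all size-3 subsets: none covers 10 outcomes (max 9/10)
inputs {1, 2, 3, 7} (size 4) cover everything; no size-4 subset with a lexicographically smaller index list covers all 10

Answer: 4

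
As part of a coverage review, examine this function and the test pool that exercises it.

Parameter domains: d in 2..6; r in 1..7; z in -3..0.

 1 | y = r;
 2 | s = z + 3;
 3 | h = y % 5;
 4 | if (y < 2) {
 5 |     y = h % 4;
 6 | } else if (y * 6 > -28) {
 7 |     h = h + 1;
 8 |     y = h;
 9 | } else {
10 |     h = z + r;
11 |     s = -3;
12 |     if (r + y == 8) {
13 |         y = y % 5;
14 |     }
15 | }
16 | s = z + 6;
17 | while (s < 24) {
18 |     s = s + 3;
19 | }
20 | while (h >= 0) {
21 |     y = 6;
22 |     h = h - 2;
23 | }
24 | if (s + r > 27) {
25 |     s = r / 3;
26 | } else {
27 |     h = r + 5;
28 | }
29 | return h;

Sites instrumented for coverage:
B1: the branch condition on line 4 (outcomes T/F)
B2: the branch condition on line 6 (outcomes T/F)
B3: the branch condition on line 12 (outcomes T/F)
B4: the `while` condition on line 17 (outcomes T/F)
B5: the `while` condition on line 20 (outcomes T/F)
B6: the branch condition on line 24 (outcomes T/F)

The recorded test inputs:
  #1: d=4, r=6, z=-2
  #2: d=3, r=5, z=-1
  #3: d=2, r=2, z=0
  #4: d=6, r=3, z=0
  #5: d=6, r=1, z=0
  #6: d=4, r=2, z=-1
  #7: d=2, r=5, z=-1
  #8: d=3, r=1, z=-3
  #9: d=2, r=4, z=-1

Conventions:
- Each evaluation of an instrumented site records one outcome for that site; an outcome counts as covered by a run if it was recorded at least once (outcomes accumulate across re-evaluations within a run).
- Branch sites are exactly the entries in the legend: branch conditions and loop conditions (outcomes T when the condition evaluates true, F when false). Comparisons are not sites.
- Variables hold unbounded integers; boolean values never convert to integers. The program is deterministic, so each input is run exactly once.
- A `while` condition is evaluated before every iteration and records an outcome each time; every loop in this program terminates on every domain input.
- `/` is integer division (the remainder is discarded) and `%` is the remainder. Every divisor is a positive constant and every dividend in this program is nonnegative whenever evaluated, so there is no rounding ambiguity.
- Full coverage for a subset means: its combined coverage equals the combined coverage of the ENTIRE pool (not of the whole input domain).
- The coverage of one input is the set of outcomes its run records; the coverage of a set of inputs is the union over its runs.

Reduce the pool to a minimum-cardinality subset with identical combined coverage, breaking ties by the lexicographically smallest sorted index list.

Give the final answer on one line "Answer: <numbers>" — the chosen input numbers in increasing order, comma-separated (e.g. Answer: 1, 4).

#1 (d=4, r=6, z=-2) -> B1->F, B2->T, B4->T, B4->T, B4->T, B4->T, B4->T, B4->T, B4->T, B4->F, B5->T, B5->T, B5->F, B6->T; covered: B1=F, B2=T, B4=T, B4=F, B5=T, B5=F, B6=T
#2 (d=3, r=5, z=-1) -> B1->F, B2->T, B4->T, B4->T, B4->T, B4->T, B4->T, B4->T, B4->T, B4->F, B5->T, B5->F, B6->T; covered: B1=F, B2=T, B4=T, B4=F, B5=T, B5=F, B6=T
#3 (d=2, r=2, z=0) -> B1->F, B2->T, B4->T, B4->T, B4->T, B4->T, B4->T, B4->T, B4->F, B5->T, B5->T, B5->F, B6->F; covered: B1=F, B2=T, B4=T, B4=F, B5=T, B5=F, B6=F
#4 (d=6, r=3, z=0) -> B1->F, B2->T, B4->T, B4->T, B4->T, B4->T, B4->T, B4->T, B4->F, B5->T, B5->T, B5->T, B5->F, B6->F; covered: B1=F, B2=T, B4=T, B4=F, B5=T, B5=F, B6=F
#5 (d=6, r=1, z=0) -> B1->T, B4->T, B4->T, B4->T, B4->T, B4->T, B4->T, B4->F, B5->T, B5->F, B6->F; covered: B1=T, B4=T, B4=F, B5=T, B5=F, B6=F
#6 (d=4, r=2, z=-1) -> B1->F, B2->T, B4->T, B4->T, B4->T, B4->T, B4->T, B4->T, B4->T, B4->F, B5->T, B5->T, B5->F, B6->T; covered: B1=F, B2=T, B4=T, B4=F, B5=T, B5=F, B6=T
#7 (d=2, r=5, z=-1) -> B1->F, B2->T, B4->T, B4->T, B4->T, B4->T, B4->T, B4->T, B4->T, B4->F, B5->T, B5->F, B6->T; covered: B1=F, B2=T, B4=T, B4=F, B5=T, B5=F, B6=T
#8 (d=3, r=1, z=-3) -> B1->T, B4->T, B4->T, B4->T, B4->T, B4->T, B4->T, B4->T, B4->F, B5->T, B5->F, B6->F; covered: B1=T, B4=T, B4=F, B5=T, B5=F, B6=F
#9 (d=2, r=4, z=-1) -> B1->F, B2->T, B4->T, B4->T, B4->T, B4->T, B4->T, B4->T, B4->T, B4->F, B5->T, B5->T, B5->T, B5->F, ...; covered: B1=F, B2=T, B4=T, B4=F, B5=T, B5=F, B6=T
pool-wide coverage (9 outcomes): B1=T, B1=F, B2=T, B4=T, B4=F, B5=T, B5=F, B6=T, B6=F
size 1 is not enough: best union over all size-1 subsets is 7/9
the canonical winner is {1, 5}: size 2, full 9-outcome coverage, earliest index list among size-2 covers

Answer: 1, 5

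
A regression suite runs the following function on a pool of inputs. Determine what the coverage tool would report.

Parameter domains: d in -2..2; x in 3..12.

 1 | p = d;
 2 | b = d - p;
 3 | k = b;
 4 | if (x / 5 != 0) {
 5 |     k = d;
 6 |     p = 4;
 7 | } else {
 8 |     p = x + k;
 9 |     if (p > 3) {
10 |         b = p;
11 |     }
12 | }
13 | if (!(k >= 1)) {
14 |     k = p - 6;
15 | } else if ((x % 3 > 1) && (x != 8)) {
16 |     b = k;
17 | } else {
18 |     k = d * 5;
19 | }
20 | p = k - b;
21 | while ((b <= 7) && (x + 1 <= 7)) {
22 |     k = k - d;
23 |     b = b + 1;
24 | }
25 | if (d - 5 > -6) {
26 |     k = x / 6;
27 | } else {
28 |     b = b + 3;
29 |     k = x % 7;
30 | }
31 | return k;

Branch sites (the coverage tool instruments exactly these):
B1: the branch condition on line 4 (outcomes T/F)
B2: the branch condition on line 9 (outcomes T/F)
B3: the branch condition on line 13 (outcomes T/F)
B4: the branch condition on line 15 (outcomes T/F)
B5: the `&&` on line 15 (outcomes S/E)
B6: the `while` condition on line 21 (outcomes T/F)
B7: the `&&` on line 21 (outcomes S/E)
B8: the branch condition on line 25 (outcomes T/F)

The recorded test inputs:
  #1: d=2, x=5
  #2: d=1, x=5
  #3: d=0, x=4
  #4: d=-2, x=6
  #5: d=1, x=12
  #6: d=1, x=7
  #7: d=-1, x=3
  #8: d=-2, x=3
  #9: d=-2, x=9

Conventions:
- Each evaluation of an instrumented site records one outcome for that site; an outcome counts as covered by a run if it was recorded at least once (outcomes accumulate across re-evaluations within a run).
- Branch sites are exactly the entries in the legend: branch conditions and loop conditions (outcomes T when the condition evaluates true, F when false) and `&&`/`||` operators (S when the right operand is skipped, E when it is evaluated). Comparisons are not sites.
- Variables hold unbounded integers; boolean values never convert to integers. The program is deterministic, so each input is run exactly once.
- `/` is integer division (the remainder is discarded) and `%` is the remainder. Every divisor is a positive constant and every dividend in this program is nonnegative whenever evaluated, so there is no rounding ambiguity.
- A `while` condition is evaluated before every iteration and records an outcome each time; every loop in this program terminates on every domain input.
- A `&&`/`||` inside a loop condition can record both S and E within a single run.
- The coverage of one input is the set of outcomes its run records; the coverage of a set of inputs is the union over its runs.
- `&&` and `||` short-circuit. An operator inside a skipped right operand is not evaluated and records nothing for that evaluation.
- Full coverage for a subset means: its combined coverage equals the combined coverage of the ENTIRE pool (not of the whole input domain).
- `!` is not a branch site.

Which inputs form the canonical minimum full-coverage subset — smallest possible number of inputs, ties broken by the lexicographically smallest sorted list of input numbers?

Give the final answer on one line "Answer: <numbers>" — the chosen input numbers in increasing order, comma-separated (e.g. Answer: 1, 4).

run #1 (d=2, x=5) records B1=T, B3=F, B4=T, B5=E, B6=T, B6=F, B7=S, B7=E, B8=T
run #2 (d=1, x=5) records B1=T, B3=F, B4=T, B5=E, B6=T, B6=F, B7=S, B7=E, B8=T
run #3 (d=0, x=4) records B1=F, B2=T, B3=T, B6=T, B6=F, B7=S, B7=E, B8=T
run #4 (d=-2, x=6) records B1=T, B3=T, B6=T, B6=F, B7=S, B7=E, B8=F
run #5 (d=1, x=12) records B1=T, B3=F, B4=F, B5=S, B6=F, B7=E, B8=T
run #6 (d=1, x=7) records B1=T, B3=F, B4=F, B5=S, B6=F, B7=E, B8=T
run #7 (d=-1, x=3) records B1=F, B2=F, B3=T, B6=T, B6=F, B7=S, B7=E, B8=F
run #8 (d=-2, x=3) records B1=F, B2=F, B3=T, B6=T, B6=F, B7=S, B7=E, B8=F
run #9 (d=-2, x=9) records B1=T, B3=T, B6=F, B7=E, B8=F
pool-wide coverage (16 outcomes): B1=T, B1=F, B2=T, B2=F, B3=T, B3=F, B4=T, B4=F, B5=S, B5=E, B6=T, B6=F, B7=S, B7=E, B8=T, B8=F
size 1 is not enough: best union over all size-1 subsets is 9/16
size 2 is not enough: best union over all size-2 subsets is 13/16
size 3 is not enough: best union over all size-3 subsets is 15/16
at size 4, {1, 3, 5, 7} reaches all 16 outcomes; every lexicographically earlier size-4 subset fails

Answer: 1, 3, 5, 7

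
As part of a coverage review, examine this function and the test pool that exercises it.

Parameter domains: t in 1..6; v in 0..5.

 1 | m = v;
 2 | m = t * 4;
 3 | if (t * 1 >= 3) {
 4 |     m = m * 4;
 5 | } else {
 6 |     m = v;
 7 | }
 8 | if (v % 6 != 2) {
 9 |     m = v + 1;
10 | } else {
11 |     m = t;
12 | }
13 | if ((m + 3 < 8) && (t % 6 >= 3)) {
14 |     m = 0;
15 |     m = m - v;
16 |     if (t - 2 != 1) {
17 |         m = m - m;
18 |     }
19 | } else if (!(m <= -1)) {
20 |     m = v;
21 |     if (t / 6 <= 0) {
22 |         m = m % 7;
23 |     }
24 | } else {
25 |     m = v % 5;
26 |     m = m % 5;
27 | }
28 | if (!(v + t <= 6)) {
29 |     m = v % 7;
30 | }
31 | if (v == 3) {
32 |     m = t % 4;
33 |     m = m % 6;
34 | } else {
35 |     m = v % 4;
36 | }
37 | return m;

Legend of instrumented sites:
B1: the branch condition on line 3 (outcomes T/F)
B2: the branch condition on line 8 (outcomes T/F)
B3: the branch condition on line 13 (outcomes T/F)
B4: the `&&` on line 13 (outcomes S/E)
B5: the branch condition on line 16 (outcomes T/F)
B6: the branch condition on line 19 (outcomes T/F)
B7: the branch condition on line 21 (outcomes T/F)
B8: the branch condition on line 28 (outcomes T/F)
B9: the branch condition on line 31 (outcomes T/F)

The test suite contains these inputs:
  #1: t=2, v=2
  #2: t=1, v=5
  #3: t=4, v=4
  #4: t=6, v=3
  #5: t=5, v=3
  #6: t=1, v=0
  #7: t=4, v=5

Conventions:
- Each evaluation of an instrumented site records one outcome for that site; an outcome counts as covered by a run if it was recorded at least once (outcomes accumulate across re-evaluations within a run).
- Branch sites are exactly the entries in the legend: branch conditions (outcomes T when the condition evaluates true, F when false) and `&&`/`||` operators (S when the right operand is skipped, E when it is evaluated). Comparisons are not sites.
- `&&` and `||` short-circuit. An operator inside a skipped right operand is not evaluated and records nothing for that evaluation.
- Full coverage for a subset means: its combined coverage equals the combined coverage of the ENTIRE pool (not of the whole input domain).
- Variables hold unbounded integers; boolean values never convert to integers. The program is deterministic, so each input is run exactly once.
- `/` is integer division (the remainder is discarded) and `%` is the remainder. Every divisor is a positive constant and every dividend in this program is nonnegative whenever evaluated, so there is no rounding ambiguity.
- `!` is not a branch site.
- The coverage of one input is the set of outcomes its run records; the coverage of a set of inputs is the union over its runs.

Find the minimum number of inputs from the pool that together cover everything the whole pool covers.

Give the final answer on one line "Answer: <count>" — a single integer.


#1 (t=2, v=2) -> covered: B1=F, B2=F, B3=F, B4=E, B6=T, B7=T, B8=F, B9=F
#2 (t=1, v=5) -> covered: B1=F, B2=T, B3=F, B4=S, B6=T, B7=T, B8=F, B9=F
#3 (t=4, v=4) -> covered: B1=T, B2=T, B3=F, B4=S, B6=T, B7=T, B8=T, B9=F
#4 (t=6, v=3) -> covered: B1=T, B2=T, B3=F, B4=E, B6=T, B7=F, B8=T, B9=T
#5 (t=5, v=3) -> covered: B1=T, B2=T, B3=T, B4=E, B5=T, B8=T, B9=T
#6 (t=1, v=0) -> covered: B1=F, B2=T, B3=F, B4=E, B6=T, B7=T, B8=F, B9=F
#7 (t=4, v=5) -> covered: B1=T, B2=T, B3=F, B4=S, B6=T, B7=T, B8=T, B9=F
the full pool covers 16 outcomes: B1=T, B1=F, B2=T, B2=F, B3=T, B3=F, B4=S, B4=E, B5=T, B6=T, B7=T, B7=F, B8=T, B8=F, B9=T, B9=F
checked all size-1 subsets: none covers 16 outcomes (max 8/16)
checked all size-2 subsets: none covers 16 outcomes (max 14/16)
checked all size-3 subsets: none covers 16 outcomes (max 15/16)
the canonical winner is {1, 2, 4, 5}: size 4, full 16-outcome coverage, earliest index list among size-4 covers
Answer: 4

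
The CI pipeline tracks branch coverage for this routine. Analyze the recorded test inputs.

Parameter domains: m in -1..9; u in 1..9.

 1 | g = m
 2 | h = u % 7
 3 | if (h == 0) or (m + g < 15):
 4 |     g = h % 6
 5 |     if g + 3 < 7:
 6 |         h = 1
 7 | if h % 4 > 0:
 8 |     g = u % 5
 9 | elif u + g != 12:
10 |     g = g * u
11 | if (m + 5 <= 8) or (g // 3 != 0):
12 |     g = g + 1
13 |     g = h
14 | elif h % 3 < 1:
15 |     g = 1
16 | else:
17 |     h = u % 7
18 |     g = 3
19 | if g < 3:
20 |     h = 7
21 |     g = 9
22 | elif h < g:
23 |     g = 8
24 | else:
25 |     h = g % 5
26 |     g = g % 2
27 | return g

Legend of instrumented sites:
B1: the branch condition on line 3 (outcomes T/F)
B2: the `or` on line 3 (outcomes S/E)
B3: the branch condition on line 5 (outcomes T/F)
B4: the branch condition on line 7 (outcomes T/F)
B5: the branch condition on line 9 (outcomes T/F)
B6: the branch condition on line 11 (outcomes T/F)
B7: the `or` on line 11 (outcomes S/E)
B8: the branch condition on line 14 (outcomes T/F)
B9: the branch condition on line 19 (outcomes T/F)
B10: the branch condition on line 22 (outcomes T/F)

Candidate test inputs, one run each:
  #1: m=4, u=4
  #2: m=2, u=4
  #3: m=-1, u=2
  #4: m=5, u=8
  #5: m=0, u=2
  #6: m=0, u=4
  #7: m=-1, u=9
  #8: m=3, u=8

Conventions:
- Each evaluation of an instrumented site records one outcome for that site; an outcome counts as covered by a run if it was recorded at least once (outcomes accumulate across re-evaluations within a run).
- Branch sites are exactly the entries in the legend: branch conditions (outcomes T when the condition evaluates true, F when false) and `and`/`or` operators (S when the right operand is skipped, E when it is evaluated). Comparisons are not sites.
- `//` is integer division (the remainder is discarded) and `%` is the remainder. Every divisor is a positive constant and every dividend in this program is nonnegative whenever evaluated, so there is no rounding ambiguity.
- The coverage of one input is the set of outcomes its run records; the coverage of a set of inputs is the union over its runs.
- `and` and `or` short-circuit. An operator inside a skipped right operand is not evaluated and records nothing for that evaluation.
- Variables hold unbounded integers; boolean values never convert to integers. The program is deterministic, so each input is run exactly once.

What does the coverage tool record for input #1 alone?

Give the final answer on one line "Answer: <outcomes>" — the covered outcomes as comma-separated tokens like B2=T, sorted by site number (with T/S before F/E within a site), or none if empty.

Running input #1 (m=4, u=4), event by event:
  B2->E, B1->T, B3->F, B4->F, B5->T, B7->E, B6->T, B9->F, B10->F
collecting distinct outcomes: B1=T, B2=E, B3=F, B4=F, B5=T, B6=T, B7=E, B9=F, B10=F

Answer: B1=T, B2=E, B3=F, B4=F, B5=T, B6=T, B7=E, B9=F, B10=F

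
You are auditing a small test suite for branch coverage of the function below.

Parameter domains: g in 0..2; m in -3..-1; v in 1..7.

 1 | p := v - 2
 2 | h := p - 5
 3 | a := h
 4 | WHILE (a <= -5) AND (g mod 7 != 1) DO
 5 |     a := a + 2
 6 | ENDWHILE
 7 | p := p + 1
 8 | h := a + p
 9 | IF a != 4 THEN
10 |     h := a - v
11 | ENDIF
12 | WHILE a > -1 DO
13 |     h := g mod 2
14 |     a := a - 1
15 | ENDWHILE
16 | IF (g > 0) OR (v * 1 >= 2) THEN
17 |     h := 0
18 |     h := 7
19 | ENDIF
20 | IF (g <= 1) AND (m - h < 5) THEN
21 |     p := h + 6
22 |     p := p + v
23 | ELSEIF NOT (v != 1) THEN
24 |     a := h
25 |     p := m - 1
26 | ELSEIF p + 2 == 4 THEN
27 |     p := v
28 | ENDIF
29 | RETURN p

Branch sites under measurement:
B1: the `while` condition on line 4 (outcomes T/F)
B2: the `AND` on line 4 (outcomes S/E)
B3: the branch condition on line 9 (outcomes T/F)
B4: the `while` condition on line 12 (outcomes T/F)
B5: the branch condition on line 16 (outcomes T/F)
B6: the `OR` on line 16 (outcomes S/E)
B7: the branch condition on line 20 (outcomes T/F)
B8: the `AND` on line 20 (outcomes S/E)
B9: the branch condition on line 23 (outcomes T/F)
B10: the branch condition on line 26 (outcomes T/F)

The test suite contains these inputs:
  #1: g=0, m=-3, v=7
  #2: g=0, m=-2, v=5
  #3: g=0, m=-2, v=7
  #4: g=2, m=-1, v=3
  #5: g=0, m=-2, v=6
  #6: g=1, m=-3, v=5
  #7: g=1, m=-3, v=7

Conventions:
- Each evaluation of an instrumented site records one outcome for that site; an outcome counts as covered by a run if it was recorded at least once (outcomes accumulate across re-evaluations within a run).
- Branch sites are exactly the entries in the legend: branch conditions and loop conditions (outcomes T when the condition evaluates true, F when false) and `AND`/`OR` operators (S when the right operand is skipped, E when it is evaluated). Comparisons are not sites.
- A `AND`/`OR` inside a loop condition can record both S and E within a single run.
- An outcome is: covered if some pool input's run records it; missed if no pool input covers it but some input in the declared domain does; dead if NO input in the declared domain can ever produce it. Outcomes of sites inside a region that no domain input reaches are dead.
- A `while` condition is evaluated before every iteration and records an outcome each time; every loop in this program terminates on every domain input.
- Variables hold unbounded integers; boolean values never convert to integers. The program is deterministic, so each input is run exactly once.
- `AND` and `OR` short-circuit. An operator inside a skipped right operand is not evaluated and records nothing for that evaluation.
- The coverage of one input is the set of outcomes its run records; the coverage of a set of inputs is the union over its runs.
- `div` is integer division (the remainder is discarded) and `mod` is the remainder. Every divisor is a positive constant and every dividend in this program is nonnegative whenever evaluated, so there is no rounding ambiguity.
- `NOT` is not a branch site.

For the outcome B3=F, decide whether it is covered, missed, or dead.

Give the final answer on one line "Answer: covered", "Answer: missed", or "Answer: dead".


no pool input records B3=F
checking all 63 inputs in the declared domain: B3=F is never recorded -> dead
Answer: dead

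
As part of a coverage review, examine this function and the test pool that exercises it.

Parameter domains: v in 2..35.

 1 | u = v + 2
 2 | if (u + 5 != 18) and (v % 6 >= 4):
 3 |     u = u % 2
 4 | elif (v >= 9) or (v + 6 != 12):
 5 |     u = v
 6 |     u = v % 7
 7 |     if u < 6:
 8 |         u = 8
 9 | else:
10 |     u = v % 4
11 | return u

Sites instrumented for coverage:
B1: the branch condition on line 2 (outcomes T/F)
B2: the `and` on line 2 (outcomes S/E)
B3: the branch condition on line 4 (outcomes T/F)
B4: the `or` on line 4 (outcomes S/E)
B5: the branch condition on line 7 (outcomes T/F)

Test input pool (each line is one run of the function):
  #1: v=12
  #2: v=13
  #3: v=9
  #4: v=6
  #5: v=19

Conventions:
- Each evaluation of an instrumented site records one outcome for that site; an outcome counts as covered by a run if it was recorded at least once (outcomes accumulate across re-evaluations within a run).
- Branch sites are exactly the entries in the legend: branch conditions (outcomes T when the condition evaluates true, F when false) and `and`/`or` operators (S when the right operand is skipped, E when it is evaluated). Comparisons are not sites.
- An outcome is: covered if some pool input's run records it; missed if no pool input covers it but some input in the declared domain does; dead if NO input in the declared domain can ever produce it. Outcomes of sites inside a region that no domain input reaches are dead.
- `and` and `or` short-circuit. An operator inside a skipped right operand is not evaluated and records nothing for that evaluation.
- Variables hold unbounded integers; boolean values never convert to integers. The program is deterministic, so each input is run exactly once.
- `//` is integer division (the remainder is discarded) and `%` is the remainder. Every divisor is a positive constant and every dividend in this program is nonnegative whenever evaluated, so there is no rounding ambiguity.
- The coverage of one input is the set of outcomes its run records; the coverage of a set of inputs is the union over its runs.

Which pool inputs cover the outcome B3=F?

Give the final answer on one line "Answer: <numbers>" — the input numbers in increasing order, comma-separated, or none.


input #1 (v=12): never hits B3=F
input #2 (v=13): never hits B3=F
input #3 (v=9): never hits B3=F
input #4 (v=6): hits B3=F
input #5 (v=19): never hits B3=F
Answer: 4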